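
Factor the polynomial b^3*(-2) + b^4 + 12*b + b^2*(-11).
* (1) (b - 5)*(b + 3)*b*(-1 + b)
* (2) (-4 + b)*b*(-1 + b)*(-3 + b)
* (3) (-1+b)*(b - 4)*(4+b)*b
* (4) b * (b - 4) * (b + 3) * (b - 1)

We need to factor b^3*(-2) + b^4 + 12*b + b^2*(-11).
The factored form is b * (b - 4) * (b + 3) * (b - 1).
4) b * (b - 4) * (b + 3) * (b - 1)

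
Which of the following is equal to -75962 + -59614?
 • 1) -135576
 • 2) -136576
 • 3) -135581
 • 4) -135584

-75962 + -59614 = -135576
1) -135576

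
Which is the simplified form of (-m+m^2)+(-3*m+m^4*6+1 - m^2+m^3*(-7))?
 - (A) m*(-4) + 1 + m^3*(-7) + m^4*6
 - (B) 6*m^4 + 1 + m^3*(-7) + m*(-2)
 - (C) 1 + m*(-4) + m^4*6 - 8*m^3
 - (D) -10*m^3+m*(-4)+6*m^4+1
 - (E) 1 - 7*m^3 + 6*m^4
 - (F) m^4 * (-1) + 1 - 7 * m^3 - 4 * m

Adding the polynomials and combining like terms:
(-m + m^2) + (-3*m + m^4*6 + 1 - m^2 + m^3*(-7))
= m*(-4) + 1 + m^3*(-7) + m^4*6
A) m*(-4) + 1 + m^3*(-7) + m^4*6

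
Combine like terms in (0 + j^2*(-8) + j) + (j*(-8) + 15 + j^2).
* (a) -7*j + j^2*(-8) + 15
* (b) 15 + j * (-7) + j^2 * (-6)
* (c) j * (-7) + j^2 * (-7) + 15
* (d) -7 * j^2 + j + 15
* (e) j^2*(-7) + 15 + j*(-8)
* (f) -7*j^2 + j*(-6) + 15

Adding the polynomials and combining like terms:
(0 + j^2*(-8) + j) + (j*(-8) + 15 + j^2)
= j * (-7) + j^2 * (-7) + 15
c) j * (-7) + j^2 * (-7) + 15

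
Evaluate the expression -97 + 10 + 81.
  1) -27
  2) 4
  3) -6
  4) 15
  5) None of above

First: -97 + 10 = -87
Then: -87 + 81 = -6
3) -6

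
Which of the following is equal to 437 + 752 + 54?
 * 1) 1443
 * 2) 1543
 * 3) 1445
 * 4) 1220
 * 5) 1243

First: 437 + 752 = 1189
Then: 1189 + 54 = 1243
5) 1243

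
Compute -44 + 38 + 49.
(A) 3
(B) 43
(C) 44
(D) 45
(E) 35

First: -44 + 38 = -6
Then: -6 + 49 = 43
B) 43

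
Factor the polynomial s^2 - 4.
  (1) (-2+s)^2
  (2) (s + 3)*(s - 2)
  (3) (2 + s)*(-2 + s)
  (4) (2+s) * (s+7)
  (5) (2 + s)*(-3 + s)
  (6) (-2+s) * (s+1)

We need to factor s^2 - 4.
The factored form is (2 + s)*(-2 + s).
3) (2 + s)*(-2 + s)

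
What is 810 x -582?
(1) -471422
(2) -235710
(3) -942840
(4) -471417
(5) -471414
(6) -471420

810 * -582 = -471420
6) -471420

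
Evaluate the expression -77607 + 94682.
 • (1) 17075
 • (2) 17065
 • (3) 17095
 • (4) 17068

-77607 + 94682 = 17075
1) 17075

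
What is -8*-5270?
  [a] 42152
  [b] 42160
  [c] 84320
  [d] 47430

-8 * -5270 = 42160
b) 42160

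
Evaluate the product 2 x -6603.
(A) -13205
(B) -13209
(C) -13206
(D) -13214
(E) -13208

2 * -6603 = -13206
C) -13206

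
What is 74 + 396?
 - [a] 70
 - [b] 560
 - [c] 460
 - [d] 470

74 + 396 = 470
d) 470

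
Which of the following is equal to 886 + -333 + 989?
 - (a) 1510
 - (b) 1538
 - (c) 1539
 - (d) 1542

First: 886 + -333 = 553
Then: 553 + 989 = 1542
d) 1542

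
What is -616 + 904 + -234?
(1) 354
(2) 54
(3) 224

First: -616 + 904 = 288
Then: 288 + -234 = 54
2) 54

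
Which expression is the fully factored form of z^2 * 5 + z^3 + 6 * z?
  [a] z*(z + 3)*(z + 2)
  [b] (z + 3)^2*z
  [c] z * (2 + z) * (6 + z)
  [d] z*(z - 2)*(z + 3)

We need to factor z^2 * 5 + z^3 + 6 * z.
The factored form is z*(z + 3)*(z + 2).
a) z*(z + 3)*(z + 2)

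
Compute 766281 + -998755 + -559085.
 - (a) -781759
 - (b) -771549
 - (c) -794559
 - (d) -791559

First: 766281 + -998755 = -232474
Then: -232474 + -559085 = -791559
d) -791559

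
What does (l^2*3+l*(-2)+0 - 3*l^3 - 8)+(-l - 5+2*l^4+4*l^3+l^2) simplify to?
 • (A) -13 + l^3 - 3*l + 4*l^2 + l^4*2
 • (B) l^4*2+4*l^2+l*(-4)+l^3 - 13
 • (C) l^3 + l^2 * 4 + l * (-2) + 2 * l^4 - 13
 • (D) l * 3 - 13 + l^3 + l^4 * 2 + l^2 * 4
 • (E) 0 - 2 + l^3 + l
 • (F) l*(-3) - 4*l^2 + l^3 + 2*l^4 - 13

Adding the polynomials and combining like terms:
(l^2*3 + l*(-2) + 0 - 3*l^3 - 8) + (-l - 5 + 2*l^4 + 4*l^3 + l^2)
= -13 + l^3 - 3*l + 4*l^2 + l^4*2
A) -13 + l^3 - 3*l + 4*l^2 + l^4*2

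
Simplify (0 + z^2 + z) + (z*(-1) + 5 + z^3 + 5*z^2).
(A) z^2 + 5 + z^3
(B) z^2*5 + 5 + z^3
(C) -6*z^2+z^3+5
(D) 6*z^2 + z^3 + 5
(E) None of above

Adding the polynomials and combining like terms:
(0 + z^2 + z) + (z*(-1) + 5 + z^3 + 5*z^2)
= 6*z^2 + z^3 + 5
D) 6*z^2 + z^3 + 5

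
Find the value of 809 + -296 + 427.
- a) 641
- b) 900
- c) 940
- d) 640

First: 809 + -296 = 513
Then: 513 + 427 = 940
c) 940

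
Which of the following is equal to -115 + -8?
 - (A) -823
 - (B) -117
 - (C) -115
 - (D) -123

-115 + -8 = -123
D) -123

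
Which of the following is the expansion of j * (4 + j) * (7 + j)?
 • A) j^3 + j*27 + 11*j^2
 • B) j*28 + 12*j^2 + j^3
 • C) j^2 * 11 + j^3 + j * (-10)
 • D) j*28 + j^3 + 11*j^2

Expanding j * (4 + j) * (7 + j):
= j*28 + j^3 + 11*j^2
D) j*28 + j^3 + 11*j^2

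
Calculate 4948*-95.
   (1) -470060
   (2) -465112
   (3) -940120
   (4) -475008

4948 * -95 = -470060
1) -470060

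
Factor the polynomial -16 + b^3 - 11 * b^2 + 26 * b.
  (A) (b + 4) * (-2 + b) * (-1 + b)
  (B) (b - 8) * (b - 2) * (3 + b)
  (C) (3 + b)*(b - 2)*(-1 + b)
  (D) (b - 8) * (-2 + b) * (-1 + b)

We need to factor -16 + b^3 - 11 * b^2 + 26 * b.
The factored form is (b - 8) * (-2 + b) * (-1 + b).
D) (b - 8) * (-2 + b) * (-1 + b)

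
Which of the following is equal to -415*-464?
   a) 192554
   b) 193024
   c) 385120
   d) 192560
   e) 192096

-415 * -464 = 192560
d) 192560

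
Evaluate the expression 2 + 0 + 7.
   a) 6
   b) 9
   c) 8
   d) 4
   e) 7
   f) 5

First: 2 + 0 = 2
Then: 2 + 7 = 9
b) 9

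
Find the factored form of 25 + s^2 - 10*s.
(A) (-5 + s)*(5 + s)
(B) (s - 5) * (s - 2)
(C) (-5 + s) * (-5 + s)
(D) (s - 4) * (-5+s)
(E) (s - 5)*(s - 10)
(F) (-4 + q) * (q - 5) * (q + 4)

We need to factor 25 + s^2 - 10*s.
The factored form is (-5 + s) * (-5 + s).
C) (-5 + s) * (-5 + s)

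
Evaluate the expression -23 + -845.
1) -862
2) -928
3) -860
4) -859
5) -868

-23 + -845 = -868
5) -868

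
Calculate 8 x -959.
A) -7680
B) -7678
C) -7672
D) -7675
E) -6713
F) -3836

8 * -959 = -7672
C) -7672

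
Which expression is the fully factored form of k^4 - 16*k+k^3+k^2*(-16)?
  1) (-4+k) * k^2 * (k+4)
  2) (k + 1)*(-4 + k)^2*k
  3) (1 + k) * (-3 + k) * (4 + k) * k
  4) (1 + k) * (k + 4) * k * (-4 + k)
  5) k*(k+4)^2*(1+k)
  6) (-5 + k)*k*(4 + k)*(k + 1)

We need to factor k^4 - 16*k+k^3+k^2*(-16).
The factored form is (1 + k) * (k + 4) * k * (-4 + k).
4) (1 + k) * (k + 4) * k * (-4 + k)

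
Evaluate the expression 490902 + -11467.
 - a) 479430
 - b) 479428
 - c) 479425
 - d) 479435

490902 + -11467 = 479435
d) 479435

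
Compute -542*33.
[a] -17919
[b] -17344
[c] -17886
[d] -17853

-542 * 33 = -17886
c) -17886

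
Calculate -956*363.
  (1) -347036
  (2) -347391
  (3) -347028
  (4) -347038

-956 * 363 = -347028
3) -347028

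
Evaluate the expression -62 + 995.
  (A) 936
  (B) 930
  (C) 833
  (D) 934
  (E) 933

-62 + 995 = 933
E) 933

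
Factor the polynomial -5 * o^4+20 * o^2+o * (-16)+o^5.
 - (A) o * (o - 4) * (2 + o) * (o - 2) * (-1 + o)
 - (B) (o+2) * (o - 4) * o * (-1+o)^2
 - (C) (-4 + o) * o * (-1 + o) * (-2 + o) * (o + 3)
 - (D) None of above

We need to factor -5 * o^4+20 * o^2+o * (-16)+o^5.
The factored form is o * (o - 4) * (2 + o) * (o - 2) * (-1 + o).
A) o * (o - 4) * (2 + o) * (o - 2) * (-1 + o)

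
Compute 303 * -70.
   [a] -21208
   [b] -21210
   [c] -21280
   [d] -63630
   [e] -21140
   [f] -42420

303 * -70 = -21210
b) -21210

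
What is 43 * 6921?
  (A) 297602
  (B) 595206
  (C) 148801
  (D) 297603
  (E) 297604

43 * 6921 = 297603
D) 297603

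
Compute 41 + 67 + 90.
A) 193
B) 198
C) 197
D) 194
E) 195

First: 41 + 67 = 108
Then: 108 + 90 = 198
B) 198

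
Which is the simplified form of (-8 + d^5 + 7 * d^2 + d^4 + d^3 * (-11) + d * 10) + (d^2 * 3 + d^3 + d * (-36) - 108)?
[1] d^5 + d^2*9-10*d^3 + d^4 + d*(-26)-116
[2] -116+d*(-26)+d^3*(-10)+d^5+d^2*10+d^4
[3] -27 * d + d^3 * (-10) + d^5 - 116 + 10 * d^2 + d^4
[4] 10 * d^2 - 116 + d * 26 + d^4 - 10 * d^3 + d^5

Adding the polynomials and combining like terms:
(-8 + d^5 + 7*d^2 + d^4 + d^3*(-11) + d*10) + (d^2*3 + d^3 + d*(-36) - 108)
= -116+d*(-26)+d^3*(-10)+d^5+d^2*10+d^4
2) -116+d*(-26)+d^3*(-10)+d^5+d^2*10+d^4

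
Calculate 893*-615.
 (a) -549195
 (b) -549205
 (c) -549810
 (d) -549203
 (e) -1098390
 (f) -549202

893 * -615 = -549195
a) -549195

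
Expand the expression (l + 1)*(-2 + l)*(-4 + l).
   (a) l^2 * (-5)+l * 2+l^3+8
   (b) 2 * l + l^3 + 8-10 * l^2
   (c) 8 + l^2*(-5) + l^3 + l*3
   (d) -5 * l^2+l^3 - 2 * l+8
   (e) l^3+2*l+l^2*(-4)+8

Expanding (l + 1)*(-2 + l)*(-4 + l):
= l^2 * (-5)+l * 2+l^3+8
a) l^2 * (-5)+l * 2+l^3+8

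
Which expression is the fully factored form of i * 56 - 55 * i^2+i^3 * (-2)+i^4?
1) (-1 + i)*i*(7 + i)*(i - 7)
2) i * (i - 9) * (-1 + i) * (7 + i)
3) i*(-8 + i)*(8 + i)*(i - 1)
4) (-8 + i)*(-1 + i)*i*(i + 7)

We need to factor i * 56 - 55 * i^2+i^3 * (-2)+i^4.
The factored form is (-8 + i)*(-1 + i)*i*(i + 7).
4) (-8 + i)*(-1 + i)*i*(i + 7)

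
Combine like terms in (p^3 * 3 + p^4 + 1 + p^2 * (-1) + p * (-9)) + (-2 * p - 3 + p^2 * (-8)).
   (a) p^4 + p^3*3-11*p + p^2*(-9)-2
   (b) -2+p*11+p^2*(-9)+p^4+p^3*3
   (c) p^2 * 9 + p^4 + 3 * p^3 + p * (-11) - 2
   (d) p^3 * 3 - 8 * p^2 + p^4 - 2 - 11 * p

Adding the polynomials and combining like terms:
(p^3*3 + p^4 + 1 + p^2*(-1) + p*(-9)) + (-2*p - 3 + p^2*(-8))
= p^4 + p^3*3-11*p + p^2*(-9)-2
a) p^4 + p^3*3-11*p + p^2*(-9)-2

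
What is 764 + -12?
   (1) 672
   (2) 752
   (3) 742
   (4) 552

764 + -12 = 752
2) 752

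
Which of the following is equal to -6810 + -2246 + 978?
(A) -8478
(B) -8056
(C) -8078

First: -6810 + -2246 = -9056
Then: -9056 + 978 = -8078
C) -8078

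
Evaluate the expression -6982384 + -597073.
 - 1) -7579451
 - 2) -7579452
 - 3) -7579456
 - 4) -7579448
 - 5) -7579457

-6982384 + -597073 = -7579457
5) -7579457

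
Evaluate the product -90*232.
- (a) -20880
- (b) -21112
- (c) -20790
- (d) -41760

-90 * 232 = -20880
a) -20880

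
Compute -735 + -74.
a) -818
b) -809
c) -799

-735 + -74 = -809
b) -809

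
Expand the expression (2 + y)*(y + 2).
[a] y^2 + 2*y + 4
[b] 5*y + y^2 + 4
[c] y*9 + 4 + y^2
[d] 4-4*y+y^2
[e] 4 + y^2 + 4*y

Expanding (2 + y)*(y + 2):
= 4 + y^2 + 4*y
e) 4 + y^2 + 4*y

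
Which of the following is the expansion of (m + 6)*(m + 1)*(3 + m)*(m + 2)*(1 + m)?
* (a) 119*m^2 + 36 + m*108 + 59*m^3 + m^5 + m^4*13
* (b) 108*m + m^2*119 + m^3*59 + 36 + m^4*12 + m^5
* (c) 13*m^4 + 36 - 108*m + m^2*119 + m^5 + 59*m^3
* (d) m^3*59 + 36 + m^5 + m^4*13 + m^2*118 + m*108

Expanding (m + 6)*(m + 1)*(3 + m)*(m + 2)*(1 + m):
= 119*m^2 + 36 + m*108 + 59*m^3 + m^5 + m^4*13
a) 119*m^2 + 36 + m*108 + 59*m^3 + m^5 + m^4*13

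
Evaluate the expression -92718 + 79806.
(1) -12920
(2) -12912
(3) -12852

-92718 + 79806 = -12912
2) -12912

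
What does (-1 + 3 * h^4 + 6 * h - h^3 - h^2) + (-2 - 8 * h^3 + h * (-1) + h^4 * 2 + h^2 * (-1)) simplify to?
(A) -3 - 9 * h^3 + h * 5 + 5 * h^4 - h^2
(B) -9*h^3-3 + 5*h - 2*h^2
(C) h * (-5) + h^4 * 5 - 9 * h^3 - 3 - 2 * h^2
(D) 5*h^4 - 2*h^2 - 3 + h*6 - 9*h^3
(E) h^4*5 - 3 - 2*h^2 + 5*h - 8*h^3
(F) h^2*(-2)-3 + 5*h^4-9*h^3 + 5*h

Adding the polynomials and combining like terms:
(-1 + 3*h^4 + 6*h - h^3 - h^2) + (-2 - 8*h^3 + h*(-1) + h^4*2 + h^2*(-1))
= h^2*(-2)-3 + 5*h^4-9*h^3 + 5*h
F) h^2*(-2)-3 + 5*h^4-9*h^3 + 5*h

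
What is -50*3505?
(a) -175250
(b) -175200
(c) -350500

-50 * 3505 = -175250
a) -175250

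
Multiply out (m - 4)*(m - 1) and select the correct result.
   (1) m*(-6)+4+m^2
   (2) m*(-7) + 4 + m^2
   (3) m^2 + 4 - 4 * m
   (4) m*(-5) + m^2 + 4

Expanding (m - 4)*(m - 1):
= m*(-5) + m^2 + 4
4) m*(-5) + m^2 + 4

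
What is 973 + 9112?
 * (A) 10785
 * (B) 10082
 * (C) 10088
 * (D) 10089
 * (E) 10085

973 + 9112 = 10085
E) 10085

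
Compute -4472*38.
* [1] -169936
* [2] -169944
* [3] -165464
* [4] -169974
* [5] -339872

-4472 * 38 = -169936
1) -169936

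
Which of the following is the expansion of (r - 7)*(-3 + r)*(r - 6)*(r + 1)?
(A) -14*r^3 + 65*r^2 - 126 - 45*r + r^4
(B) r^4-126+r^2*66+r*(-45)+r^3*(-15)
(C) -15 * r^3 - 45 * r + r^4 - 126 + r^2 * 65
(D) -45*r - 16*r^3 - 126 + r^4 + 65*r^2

Expanding (r - 7)*(-3 + r)*(r - 6)*(r + 1):
= -15 * r^3 - 45 * r + r^4 - 126 + r^2 * 65
C) -15 * r^3 - 45 * r + r^4 - 126 + r^2 * 65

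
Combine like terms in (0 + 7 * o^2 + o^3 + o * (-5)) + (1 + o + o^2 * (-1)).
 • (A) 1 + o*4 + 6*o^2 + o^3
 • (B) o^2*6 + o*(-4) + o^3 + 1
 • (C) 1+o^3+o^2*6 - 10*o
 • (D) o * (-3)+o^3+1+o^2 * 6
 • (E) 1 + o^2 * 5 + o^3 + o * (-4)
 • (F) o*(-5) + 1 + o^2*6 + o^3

Adding the polynomials and combining like terms:
(0 + 7*o^2 + o^3 + o*(-5)) + (1 + o + o^2*(-1))
= o^2*6 + o*(-4) + o^3 + 1
B) o^2*6 + o*(-4) + o^3 + 1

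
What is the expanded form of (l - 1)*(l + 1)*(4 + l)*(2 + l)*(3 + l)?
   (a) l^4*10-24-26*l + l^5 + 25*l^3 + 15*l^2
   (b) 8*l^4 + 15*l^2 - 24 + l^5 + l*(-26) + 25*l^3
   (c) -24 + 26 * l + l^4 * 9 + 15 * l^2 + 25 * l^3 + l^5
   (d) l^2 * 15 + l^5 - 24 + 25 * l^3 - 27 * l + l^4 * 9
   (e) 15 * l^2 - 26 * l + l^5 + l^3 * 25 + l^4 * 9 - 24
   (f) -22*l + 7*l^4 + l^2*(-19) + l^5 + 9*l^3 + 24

Expanding (l - 1)*(l + 1)*(4 + l)*(2 + l)*(3 + l):
= 15 * l^2 - 26 * l + l^5 + l^3 * 25 + l^4 * 9 - 24
e) 15 * l^2 - 26 * l + l^5 + l^3 * 25 + l^4 * 9 - 24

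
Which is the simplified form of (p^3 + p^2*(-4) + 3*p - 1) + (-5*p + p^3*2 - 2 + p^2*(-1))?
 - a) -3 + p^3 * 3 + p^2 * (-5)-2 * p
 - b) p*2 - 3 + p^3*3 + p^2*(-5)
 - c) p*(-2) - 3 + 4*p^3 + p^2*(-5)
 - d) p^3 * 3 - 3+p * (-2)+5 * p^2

Adding the polynomials and combining like terms:
(p^3 + p^2*(-4) + 3*p - 1) + (-5*p + p^3*2 - 2 + p^2*(-1))
= -3 + p^3 * 3 + p^2 * (-5)-2 * p
a) -3 + p^3 * 3 + p^2 * (-5)-2 * p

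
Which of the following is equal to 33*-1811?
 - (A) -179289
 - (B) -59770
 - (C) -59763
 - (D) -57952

33 * -1811 = -59763
C) -59763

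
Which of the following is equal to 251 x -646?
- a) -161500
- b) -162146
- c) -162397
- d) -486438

251 * -646 = -162146
b) -162146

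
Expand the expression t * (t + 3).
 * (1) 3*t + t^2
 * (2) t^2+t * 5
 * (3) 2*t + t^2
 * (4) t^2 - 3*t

Expanding t * (t + 3):
= 3*t + t^2
1) 3*t + t^2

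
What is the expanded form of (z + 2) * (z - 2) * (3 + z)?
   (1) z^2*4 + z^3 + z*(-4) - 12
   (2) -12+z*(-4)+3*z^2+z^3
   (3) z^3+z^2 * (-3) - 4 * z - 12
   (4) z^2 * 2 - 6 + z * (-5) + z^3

Expanding (z + 2) * (z - 2) * (3 + z):
= -12+z*(-4)+3*z^2+z^3
2) -12+z*(-4)+3*z^2+z^3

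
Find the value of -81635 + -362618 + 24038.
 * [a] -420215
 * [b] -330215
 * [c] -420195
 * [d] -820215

First: -81635 + -362618 = -444253
Then: -444253 + 24038 = -420215
a) -420215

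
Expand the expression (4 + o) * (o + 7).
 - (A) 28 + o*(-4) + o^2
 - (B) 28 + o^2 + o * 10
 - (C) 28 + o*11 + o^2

Expanding (4 + o) * (o + 7):
= 28 + o*11 + o^2
C) 28 + o*11 + o^2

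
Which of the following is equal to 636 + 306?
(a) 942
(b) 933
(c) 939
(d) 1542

636 + 306 = 942
a) 942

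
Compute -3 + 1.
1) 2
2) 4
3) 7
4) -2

-3 + 1 = -2
4) -2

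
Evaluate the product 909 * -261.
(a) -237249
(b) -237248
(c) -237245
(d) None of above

909 * -261 = -237249
a) -237249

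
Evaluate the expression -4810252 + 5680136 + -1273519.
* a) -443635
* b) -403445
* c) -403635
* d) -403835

First: -4810252 + 5680136 = 869884
Then: 869884 + -1273519 = -403635
c) -403635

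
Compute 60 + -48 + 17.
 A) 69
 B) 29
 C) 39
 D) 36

First: 60 + -48 = 12
Then: 12 + 17 = 29
B) 29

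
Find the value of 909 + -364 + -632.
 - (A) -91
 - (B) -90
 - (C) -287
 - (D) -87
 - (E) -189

First: 909 + -364 = 545
Then: 545 + -632 = -87
D) -87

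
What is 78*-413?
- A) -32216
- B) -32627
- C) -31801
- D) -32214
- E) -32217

78 * -413 = -32214
D) -32214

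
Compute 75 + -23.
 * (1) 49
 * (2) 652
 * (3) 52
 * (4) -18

75 + -23 = 52
3) 52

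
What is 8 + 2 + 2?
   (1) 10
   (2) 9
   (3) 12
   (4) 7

First: 8 + 2 = 10
Then: 10 + 2 = 12
3) 12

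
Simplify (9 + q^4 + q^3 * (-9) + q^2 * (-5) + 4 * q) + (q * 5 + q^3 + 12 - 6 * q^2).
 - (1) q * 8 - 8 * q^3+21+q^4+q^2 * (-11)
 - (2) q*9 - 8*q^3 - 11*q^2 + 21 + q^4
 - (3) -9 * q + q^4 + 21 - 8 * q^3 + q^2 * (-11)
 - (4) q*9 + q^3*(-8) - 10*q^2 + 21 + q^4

Adding the polynomials and combining like terms:
(9 + q^4 + q^3*(-9) + q^2*(-5) + 4*q) + (q*5 + q^3 + 12 - 6*q^2)
= q*9 - 8*q^3 - 11*q^2 + 21 + q^4
2) q*9 - 8*q^3 - 11*q^2 + 21 + q^4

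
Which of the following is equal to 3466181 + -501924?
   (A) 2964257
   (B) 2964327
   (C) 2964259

3466181 + -501924 = 2964257
A) 2964257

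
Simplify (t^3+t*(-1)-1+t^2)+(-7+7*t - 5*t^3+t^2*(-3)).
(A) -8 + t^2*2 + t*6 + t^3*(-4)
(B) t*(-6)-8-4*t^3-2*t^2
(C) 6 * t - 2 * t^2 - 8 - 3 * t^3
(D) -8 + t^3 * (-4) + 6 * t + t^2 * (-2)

Adding the polynomials and combining like terms:
(t^3 + t*(-1) - 1 + t^2) + (-7 + 7*t - 5*t^3 + t^2*(-3))
= -8 + t^3 * (-4) + 6 * t + t^2 * (-2)
D) -8 + t^3 * (-4) + 6 * t + t^2 * (-2)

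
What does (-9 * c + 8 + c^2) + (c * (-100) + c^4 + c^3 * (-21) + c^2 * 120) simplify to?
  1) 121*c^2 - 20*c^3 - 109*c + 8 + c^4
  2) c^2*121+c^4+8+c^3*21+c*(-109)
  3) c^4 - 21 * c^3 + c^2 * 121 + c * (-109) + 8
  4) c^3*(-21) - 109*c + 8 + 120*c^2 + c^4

Adding the polynomials and combining like terms:
(-9*c + 8 + c^2) + (c*(-100) + c^4 + c^3*(-21) + c^2*120)
= c^4 - 21 * c^3 + c^2 * 121 + c * (-109) + 8
3) c^4 - 21 * c^3 + c^2 * 121 + c * (-109) + 8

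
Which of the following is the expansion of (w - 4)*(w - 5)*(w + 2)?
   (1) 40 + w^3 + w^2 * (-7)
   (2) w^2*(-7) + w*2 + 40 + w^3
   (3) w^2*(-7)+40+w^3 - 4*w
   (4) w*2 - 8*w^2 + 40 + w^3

Expanding (w - 4)*(w - 5)*(w + 2):
= w^2*(-7) + w*2 + 40 + w^3
2) w^2*(-7) + w*2 + 40 + w^3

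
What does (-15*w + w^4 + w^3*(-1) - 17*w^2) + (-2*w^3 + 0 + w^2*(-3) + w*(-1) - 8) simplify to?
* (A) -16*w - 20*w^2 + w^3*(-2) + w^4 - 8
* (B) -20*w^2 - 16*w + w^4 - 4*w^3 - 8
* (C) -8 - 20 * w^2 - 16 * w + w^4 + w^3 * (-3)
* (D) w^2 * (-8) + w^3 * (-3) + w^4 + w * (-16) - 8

Adding the polynomials and combining like terms:
(-15*w + w^4 + w^3*(-1) - 17*w^2) + (-2*w^3 + 0 + w^2*(-3) + w*(-1) - 8)
= -8 - 20 * w^2 - 16 * w + w^4 + w^3 * (-3)
C) -8 - 20 * w^2 - 16 * w + w^4 + w^3 * (-3)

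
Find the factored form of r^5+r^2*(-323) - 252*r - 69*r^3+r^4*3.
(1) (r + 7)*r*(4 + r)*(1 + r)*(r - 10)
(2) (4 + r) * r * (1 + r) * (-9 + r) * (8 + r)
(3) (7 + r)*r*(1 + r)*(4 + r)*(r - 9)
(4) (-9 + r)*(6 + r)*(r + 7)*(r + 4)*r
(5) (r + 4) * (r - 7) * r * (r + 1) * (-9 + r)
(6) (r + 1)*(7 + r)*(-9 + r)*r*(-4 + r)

We need to factor r^5+r^2*(-323) - 252*r - 69*r^3+r^4*3.
The factored form is (7 + r)*r*(1 + r)*(4 + r)*(r - 9).
3) (7 + r)*r*(1 + r)*(4 + r)*(r - 9)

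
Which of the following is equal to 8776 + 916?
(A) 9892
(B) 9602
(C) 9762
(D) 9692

8776 + 916 = 9692
D) 9692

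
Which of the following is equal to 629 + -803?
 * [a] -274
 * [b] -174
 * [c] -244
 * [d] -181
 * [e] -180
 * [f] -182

629 + -803 = -174
b) -174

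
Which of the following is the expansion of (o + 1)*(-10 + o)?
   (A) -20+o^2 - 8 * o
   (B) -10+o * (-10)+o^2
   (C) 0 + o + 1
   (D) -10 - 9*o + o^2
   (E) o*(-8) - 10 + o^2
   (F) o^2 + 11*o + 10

Expanding (o + 1)*(-10 + o):
= -10 - 9*o + o^2
D) -10 - 9*o + o^2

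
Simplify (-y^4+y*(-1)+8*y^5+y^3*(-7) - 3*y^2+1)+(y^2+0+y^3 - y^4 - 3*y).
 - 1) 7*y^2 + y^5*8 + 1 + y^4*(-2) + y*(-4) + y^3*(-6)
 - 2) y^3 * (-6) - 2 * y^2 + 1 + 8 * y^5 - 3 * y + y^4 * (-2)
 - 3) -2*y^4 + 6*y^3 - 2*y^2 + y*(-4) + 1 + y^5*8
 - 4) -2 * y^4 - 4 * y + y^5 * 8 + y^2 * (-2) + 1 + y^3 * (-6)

Adding the polynomials and combining like terms:
(-y^4 + y*(-1) + 8*y^5 + y^3*(-7) - 3*y^2 + 1) + (y^2 + 0 + y^3 - y^4 - 3*y)
= -2 * y^4 - 4 * y + y^5 * 8 + y^2 * (-2) + 1 + y^3 * (-6)
4) -2 * y^4 - 4 * y + y^5 * 8 + y^2 * (-2) + 1 + y^3 * (-6)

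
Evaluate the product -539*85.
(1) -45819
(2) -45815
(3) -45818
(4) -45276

-539 * 85 = -45815
2) -45815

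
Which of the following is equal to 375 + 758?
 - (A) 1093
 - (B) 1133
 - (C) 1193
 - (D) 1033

375 + 758 = 1133
B) 1133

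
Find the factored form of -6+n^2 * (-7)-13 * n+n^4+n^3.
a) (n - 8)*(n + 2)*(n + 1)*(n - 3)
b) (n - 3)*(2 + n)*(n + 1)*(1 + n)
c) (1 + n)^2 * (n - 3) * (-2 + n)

We need to factor -6+n^2 * (-7)-13 * n+n^4+n^3.
The factored form is (n - 3)*(2 + n)*(n + 1)*(1 + n).
b) (n - 3)*(2 + n)*(n + 1)*(1 + n)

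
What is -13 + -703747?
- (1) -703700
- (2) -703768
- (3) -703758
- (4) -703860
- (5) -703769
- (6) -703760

-13 + -703747 = -703760
6) -703760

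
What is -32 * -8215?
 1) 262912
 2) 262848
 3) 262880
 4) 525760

-32 * -8215 = 262880
3) 262880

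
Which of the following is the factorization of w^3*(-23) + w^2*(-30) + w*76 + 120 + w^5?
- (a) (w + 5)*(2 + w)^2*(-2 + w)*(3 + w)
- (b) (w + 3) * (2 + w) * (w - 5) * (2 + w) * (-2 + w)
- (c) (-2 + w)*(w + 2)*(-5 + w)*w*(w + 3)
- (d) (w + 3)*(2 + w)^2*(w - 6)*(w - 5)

We need to factor w^3*(-23) + w^2*(-30) + w*76 + 120 + w^5.
The factored form is (w + 3) * (2 + w) * (w - 5) * (2 + w) * (-2 + w).
b) (w + 3) * (2 + w) * (w - 5) * (2 + w) * (-2 + w)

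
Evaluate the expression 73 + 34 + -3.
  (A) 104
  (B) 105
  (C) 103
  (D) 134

First: 73 + 34 = 107
Then: 107 + -3 = 104
A) 104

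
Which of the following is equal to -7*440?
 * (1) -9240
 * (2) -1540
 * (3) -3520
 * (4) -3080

-7 * 440 = -3080
4) -3080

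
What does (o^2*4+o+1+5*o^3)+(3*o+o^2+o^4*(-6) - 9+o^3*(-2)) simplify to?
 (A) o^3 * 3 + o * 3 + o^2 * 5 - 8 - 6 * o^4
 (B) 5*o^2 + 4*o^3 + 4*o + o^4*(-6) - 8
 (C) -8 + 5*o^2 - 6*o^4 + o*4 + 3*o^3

Adding the polynomials and combining like terms:
(o^2*4 + o + 1 + 5*o^3) + (3*o + o^2 + o^4*(-6) - 9 + o^3*(-2))
= -8 + 5*o^2 - 6*o^4 + o*4 + 3*o^3
C) -8 + 5*o^2 - 6*o^4 + o*4 + 3*o^3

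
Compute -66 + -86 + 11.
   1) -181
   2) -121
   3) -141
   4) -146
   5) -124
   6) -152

First: -66 + -86 = -152
Then: -152 + 11 = -141
3) -141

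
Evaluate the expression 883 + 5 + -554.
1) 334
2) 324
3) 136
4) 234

First: 883 + 5 = 888
Then: 888 + -554 = 334
1) 334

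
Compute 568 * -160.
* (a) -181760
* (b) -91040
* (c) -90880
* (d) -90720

568 * -160 = -90880
c) -90880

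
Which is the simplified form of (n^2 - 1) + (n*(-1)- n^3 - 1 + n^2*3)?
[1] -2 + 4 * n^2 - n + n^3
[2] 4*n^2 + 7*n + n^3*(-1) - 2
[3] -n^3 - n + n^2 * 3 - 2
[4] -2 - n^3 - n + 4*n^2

Adding the polynomials and combining like terms:
(n^2 - 1) + (n*(-1) - n^3 - 1 + n^2*3)
= -2 - n^3 - n + 4*n^2
4) -2 - n^3 - n + 4*n^2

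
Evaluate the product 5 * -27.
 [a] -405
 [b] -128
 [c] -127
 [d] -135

5 * -27 = -135
d) -135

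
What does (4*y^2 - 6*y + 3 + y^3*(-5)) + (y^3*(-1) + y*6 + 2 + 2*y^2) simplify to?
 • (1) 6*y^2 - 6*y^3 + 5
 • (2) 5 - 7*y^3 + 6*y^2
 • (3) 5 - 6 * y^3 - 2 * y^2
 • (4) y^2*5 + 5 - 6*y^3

Adding the polynomials and combining like terms:
(4*y^2 - 6*y + 3 + y^3*(-5)) + (y^3*(-1) + y*6 + 2 + 2*y^2)
= 6*y^2 - 6*y^3 + 5
1) 6*y^2 - 6*y^3 + 5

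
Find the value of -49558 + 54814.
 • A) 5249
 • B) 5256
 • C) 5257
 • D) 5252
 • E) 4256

-49558 + 54814 = 5256
B) 5256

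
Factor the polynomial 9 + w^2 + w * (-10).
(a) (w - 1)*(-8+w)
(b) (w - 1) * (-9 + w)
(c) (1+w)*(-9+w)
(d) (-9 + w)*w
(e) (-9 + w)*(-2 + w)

We need to factor 9 + w^2 + w * (-10).
The factored form is (w - 1) * (-9 + w).
b) (w - 1) * (-9 + w)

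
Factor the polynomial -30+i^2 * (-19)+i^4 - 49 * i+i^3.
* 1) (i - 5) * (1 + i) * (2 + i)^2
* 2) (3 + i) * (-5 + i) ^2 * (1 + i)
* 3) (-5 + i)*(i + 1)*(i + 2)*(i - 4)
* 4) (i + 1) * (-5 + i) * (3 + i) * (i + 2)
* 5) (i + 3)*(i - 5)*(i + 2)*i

We need to factor -30+i^2 * (-19)+i^4 - 49 * i+i^3.
The factored form is (i + 1) * (-5 + i) * (3 + i) * (i + 2).
4) (i + 1) * (-5 + i) * (3 + i) * (i + 2)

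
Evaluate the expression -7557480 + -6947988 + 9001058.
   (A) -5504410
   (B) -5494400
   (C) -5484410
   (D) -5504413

First: -7557480 + -6947988 = -14505468
Then: -14505468 + 9001058 = -5504410
A) -5504410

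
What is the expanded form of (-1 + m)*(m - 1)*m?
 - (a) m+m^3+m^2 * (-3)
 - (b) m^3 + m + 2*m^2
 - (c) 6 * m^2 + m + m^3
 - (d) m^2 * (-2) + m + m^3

Expanding (-1 + m)*(m - 1)*m:
= m^2 * (-2) + m + m^3
d) m^2 * (-2) + m + m^3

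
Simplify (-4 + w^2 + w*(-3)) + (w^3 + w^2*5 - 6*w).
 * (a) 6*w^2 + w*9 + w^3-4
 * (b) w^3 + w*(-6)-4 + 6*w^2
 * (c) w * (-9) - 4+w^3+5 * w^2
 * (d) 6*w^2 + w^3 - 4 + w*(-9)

Adding the polynomials and combining like terms:
(-4 + w^2 + w*(-3)) + (w^3 + w^2*5 - 6*w)
= 6*w^2 + w^3 - 4 + w*(-9)
d) 6*w^2 + w^3 - 4 + w*(-9)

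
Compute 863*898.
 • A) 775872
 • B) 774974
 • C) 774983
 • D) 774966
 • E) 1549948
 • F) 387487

863 * 898 = 774974
B) 774974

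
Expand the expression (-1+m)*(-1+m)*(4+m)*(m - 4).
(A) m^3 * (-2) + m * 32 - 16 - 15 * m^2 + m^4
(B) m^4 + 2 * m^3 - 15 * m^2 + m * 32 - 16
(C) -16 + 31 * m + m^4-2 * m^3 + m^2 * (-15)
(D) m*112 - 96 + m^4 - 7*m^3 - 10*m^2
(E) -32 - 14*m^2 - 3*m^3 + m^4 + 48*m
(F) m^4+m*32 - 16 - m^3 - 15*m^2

Expanding (-1+m)*(-1+m)*(4+m)*(m - 4):
= m^3 * (-2) + m * 32 - 16 - 15 * m^2 + m^4
A) m^3 * (-2) + m * 32 - 16 - 15 * m^2 + m^4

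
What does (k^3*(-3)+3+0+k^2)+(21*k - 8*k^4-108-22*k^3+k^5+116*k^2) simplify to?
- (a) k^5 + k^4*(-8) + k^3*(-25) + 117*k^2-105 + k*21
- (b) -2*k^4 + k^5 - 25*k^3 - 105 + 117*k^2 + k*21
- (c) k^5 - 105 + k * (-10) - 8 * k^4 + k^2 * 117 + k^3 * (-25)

Adding the polynomials and combining like terms:
(k^3*(-3) + 3 + 0 + k^2) + (21*k - 8*k^4 - 108 - 22*k^3 + k^5 + 116*k^2)
= k^5 + k^4*(-8) + k^3*(-25) + 117*k^2-105 + k*21
a) k^5 + k^4*(-8) + k^3*(-25) + 117*k^2-105 + k*21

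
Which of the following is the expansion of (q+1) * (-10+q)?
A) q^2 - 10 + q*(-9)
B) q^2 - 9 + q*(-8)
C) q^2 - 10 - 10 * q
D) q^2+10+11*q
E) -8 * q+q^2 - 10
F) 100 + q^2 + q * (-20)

Expanding (q+1) * (-10+q):
= q^2 - 10 + q*(-9)
A) q^2 - 10 + q*(-9)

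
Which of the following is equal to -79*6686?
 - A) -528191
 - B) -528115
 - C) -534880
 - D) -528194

-79 * 6686 = -528194
D) -528194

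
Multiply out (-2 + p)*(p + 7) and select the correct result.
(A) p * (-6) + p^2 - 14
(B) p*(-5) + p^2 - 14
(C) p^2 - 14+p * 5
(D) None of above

Expanding (-2 + p)*(p + 7):
= p^2 - 14+p * 5
C) p^2 - 14+p * 5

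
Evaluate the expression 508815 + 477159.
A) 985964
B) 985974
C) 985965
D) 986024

508815 + 477159 = 985974
B) 985974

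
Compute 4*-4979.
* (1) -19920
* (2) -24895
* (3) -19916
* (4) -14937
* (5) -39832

4 * -4979 = -19916
3) -19916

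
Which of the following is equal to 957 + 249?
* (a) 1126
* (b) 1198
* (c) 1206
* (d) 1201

957 + 249 = 1206
c) 1206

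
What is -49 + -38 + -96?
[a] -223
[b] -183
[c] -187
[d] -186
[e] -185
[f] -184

First: -49 + -38 = -87
Then: -87 + -96 = -183
b) -183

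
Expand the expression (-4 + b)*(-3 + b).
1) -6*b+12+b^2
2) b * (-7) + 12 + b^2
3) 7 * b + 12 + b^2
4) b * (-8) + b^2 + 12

Expanding (-4 + b)*(-3 + b):
= b * (-7) + 12 + b^2
2) b * (-7) + 12 + b^2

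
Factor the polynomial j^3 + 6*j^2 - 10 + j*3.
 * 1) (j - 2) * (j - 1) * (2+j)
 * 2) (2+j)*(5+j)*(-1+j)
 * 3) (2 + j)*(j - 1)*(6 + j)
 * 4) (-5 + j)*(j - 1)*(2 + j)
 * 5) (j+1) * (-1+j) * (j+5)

We need to factor j^3 + 6*j^2 - 10 + j*3.
The factored form is (2+j)*(5+j)*(-1+j).
2) (2+j)*(5+j)*(-1+j)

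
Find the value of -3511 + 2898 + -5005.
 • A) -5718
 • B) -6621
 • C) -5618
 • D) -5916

First: -3511 + 2898 = -613
Then: -613 + -5005 = -5618
C) -5618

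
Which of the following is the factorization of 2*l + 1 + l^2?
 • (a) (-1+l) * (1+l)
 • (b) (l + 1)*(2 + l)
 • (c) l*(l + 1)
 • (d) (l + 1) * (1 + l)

We need to factor 2*l + 1 + l^2.
The factored form is (l + 1) * (1 + l).
d) (l + 1) * (1 + l)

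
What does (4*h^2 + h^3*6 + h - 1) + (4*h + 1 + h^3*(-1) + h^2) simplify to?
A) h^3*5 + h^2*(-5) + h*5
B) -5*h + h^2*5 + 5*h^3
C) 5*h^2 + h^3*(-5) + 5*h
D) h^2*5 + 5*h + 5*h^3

Adding the polynomials and combining like terms:
(4*h^2 + h^3*6 + h - 1) + (4*h + 1 + h^3*(-1) + h^2)
= h^2*5 + 5*h + 5*h^3
D) h^2*5 + 5*h + 5*h^3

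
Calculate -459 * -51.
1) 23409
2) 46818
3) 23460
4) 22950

-459 * -51 = 23409
1) 23409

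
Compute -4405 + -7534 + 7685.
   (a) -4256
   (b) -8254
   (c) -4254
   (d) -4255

First: -4405 + -7534 = -11939
Then: -11939 + 7685 = -4254
c) -4254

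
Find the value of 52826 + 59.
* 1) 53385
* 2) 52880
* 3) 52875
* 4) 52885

52826 + 59 = 52885
4) 52885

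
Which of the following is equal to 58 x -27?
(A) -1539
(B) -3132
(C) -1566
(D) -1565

58 * -27 = -1566
C) -1566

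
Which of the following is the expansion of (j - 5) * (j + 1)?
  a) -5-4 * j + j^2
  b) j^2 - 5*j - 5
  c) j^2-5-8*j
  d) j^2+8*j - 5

Expanding (j - 5) * (j + 1):
= -5-4 * j + j^2
a) -5-4 * j + j^2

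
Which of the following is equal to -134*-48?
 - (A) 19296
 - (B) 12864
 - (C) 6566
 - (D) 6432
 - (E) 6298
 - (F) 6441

-134 * -48 = 6432
D) 6432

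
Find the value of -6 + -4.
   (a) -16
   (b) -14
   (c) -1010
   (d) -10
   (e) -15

-6 + -4 = -10
d) -10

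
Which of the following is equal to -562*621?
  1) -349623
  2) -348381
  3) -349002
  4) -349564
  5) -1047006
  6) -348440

-562 * 621 = -349002
3) -349002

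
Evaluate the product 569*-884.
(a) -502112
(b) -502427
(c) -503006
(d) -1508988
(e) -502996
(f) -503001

569 * -884 = -502996
e) -502996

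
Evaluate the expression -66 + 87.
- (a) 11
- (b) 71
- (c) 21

-66 + 87 = 21
c) 21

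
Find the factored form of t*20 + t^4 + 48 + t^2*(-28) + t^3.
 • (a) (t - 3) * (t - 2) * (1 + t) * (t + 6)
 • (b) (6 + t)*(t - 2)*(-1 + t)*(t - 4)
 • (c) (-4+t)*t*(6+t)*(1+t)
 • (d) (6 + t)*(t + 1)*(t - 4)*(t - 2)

We need to factor t*20 + t^4 + 48 + t^2*(-28) + t^3.
The factored form is (6 + t)*(t + 1)*(t - 4)*(t - 2).
d) (6 + t)*(t + 1)*(t - 4)*(t - 2)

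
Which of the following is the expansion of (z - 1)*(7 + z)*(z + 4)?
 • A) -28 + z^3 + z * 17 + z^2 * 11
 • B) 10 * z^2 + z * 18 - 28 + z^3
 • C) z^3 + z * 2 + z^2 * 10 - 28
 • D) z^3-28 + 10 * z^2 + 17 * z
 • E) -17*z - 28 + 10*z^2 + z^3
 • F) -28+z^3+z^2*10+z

Expanding (z - 1)*(7 + z)*(z + 4):
= z^3-28 + 10 * z^2 + 17 * z
D) z^3-28 + 10 * z^2 + 17 * z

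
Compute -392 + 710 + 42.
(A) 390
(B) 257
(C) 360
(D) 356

First: -392 + 710 = 318
Then: 318 + 42 = 360
C) 360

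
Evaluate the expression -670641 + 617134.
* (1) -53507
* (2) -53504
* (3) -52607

-670641 + 617134 = -53507
1) -53507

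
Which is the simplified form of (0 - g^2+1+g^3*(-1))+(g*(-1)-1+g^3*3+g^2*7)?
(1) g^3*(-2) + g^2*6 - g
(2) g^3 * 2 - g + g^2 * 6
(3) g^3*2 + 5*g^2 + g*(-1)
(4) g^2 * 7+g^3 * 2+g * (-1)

Adding the polynomials and combining like terms:
(0 - g^2 + 1 + g^3*(-1)) + (g*(-1) - 1 + g^3*3 + g^2*7)
= g^3 * 2 - g + g^2 * 6
2) g^3 * 2 - g + g^2 * 6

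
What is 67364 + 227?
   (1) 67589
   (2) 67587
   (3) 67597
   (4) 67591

67364 + 227 = 67591
4) 67591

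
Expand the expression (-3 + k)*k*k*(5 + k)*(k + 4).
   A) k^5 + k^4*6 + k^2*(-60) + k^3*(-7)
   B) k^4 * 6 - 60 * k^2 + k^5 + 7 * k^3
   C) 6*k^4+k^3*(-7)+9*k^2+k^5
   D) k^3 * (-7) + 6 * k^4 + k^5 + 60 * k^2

Expanding (-3 + k)*k*k*(5 + k)*(k + 4):
= k^5 + k^4*6 + k^2*(-60) + k^3*(-7)
A) k^5 + k^4*6 + k^2*(-60) + k^3*(-7)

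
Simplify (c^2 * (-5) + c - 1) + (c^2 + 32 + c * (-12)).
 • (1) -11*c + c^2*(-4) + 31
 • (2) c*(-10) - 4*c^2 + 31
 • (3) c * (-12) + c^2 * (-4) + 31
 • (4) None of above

Adding the polynomials and combining like terms:
(c^2*(-5) + c - 1) + (c^2 + 32 + c*(-12))
= -11*c + c^2*(-4) + 31
1) -11*c + c^2*(-4) + 31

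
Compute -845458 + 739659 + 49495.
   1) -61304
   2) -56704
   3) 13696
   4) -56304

First: -845458 + 739659 = -105799
Then: -105799 + 49495 = -56304
4) -56304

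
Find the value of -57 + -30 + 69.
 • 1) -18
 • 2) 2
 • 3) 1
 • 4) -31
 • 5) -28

First: -57 + -30 = -87
Then: -87 + 69 = -18
1) -18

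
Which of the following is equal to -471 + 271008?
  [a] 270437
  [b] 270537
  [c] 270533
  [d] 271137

-471 + 271008 = 270537
b) 270537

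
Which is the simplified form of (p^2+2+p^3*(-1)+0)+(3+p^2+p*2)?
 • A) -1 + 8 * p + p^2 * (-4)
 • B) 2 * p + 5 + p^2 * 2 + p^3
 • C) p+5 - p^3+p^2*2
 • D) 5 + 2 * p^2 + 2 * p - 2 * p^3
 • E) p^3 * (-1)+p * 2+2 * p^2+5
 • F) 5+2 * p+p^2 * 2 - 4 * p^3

Adding the polynomials and combining like terms:
(p^2 + 2 + p^3*(-1) + 0) + (3 + p^2 + p*2)
= p^3 * (-1)+p * 2+2 * p^2+5
E) p^3 * (-1)+p * 2+2 * p^2+5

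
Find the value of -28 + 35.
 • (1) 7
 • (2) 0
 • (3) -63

-28 + 35 = 7
1) 7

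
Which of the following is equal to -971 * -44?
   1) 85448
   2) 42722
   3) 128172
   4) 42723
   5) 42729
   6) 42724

-971 * -44 = 42724
6) 42724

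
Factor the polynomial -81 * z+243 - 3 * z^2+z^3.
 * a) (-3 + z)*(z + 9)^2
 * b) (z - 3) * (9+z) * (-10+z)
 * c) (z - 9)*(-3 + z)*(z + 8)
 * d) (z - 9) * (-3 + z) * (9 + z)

We need to factor -81 * z+243 - 3 * z^2+z^3.
The factored form is (z - 9) * (-3 + z) * (9 + z).
d) (z - 9) * (-3 + z) * (9 + z)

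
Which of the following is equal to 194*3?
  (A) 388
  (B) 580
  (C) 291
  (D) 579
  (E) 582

194 * 3 = 582
E) 582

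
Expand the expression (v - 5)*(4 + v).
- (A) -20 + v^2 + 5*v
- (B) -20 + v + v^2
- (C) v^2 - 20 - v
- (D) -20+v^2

Expanding (v - 5)*(4 + v):
= v^2 - 20 - v
C) v^2 - 20 - v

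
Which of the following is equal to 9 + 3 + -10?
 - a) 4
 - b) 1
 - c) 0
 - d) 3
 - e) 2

First: 9 + 3 = 12
Then: 12 + -10 = 2
e) 2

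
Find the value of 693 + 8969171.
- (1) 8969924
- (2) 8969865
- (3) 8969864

693 + 8969171 = 8969864
3) 8969864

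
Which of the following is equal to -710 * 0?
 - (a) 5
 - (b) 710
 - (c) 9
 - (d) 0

-710 * 0 = 0
d) 0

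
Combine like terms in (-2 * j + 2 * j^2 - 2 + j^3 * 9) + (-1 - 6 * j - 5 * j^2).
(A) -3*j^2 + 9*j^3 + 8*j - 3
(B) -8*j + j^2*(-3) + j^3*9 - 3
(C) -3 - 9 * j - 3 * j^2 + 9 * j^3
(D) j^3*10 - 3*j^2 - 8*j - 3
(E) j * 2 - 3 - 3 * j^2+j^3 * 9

Adding the polynomials and combining like terms:
(-2*j + 2*j^2 - 2 + j^3*9) + (-1 - 6*j - 5*j^2)
= -8*j + j^2*(-3) + j^3*9 - 3
B) -8*j + j^2*(-3) + j^3*9 - 3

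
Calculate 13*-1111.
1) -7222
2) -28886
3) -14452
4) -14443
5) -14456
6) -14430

13 * -1111 = -14443
4) -14443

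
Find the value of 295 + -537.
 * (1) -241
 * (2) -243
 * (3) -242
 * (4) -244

295 + -537 = -242
3) -242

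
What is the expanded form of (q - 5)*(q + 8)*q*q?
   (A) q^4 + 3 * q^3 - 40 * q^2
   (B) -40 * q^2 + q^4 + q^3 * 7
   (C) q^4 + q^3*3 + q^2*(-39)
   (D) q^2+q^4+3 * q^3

Expanding (q - 5)*(q + 8)*q*q:
= q^4 + 3 * q^3 - 40 * q^2
A) q^4 + 3 * q^3 - 40 * q^2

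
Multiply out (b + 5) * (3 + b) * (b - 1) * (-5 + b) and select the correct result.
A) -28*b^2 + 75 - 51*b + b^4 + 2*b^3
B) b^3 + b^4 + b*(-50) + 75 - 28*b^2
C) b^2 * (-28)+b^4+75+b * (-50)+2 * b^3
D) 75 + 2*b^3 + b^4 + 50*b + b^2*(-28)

Expanding (b + 5) * (3 + b) * (b - 1) * (-5 + b):
= b^2 * (-28)+b^4+75+b * (-50)+2 * b^3
C) b^2 * (-28)+b^4+75+b * (-50)+2 * b^3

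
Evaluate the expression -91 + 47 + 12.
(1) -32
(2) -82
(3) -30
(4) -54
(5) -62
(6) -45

First: -91 + 47 = -44
Then: -44 + 12 = -32
1) -32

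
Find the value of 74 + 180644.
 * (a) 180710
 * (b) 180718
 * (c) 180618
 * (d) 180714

74 + 180644 = 180718
b) 180718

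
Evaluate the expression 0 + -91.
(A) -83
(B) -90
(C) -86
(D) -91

0 + -91 = -91
D) -91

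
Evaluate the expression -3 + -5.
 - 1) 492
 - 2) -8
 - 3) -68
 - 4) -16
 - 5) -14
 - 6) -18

-3 + -5 = -8
2) -8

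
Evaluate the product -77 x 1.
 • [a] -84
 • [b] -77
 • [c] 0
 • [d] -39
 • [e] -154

-77 * 1 = -77
b) -77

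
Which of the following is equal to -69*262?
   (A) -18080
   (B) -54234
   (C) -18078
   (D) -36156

-69 * 262 = -18078
C) -18078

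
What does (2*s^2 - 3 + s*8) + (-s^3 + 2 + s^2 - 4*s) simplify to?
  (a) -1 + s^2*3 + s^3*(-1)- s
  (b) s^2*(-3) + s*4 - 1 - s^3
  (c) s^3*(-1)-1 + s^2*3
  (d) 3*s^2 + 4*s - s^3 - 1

Adding the polynomials and combining like terms:
(2*s^2 - 3 + s*8) + (-s^3 + 2 + s^2 - 4*s)
= 3*s^2 + 4*s - s^3 - 1
d) 3*s^2 + 4*s - s^3 - 1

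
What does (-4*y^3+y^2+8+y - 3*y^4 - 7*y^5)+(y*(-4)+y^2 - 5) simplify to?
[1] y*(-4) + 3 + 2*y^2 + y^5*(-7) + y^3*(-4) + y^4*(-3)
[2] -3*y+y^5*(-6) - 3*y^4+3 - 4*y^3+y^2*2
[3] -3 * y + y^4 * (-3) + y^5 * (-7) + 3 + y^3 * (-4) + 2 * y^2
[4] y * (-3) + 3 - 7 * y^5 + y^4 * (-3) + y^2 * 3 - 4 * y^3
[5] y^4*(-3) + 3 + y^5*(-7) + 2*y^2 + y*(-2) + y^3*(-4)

Adding the polynomials and combining like terms:
(-4*y^3 + y^2 + 8 + y - 3*y^4 - 7*y^5) + (y*(-4) + y^2 - 5)
= -3 * y + y^4 * (-3) + y^5 * (-7) + 3 + y^3 * (-4) + 2 * y^2
3) -3 * y + y^4 * (-3) + y^5 * (-7) + 3 + y^3 * (-4) + 2 * y^2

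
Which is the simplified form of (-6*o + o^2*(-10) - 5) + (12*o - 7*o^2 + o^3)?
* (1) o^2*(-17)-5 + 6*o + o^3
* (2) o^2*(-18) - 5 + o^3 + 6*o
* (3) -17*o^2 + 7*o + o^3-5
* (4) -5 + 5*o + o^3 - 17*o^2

Adding the polynomials and combining like terms:
(-6*o + o^2*(-10) - 5) + (12*o - 7*o^2 + o^3)
= o^2*(-17)-5 + 6*o + o^3
1) o^2*(-17)-5 + 6*o + o^3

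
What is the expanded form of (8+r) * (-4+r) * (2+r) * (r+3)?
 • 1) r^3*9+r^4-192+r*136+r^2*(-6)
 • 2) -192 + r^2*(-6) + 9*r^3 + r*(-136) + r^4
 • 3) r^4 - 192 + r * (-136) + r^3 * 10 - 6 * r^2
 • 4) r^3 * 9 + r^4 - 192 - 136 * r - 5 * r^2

Expanding (8+r) * (-4+r) * (2+r) * (r+3):
= -192 + r^2*(-6) + 9*r^3 + r*(-136) + r^4
2) -192 + r^2*(-6) + 9*r^3 + r*(-136) + r^4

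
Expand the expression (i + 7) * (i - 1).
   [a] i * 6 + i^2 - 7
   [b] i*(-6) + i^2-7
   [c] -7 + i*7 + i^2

Expanding (i + 7) * (i - 1):
= i * 6 + i^2 - 7
a) i * 6 + i^2 - 7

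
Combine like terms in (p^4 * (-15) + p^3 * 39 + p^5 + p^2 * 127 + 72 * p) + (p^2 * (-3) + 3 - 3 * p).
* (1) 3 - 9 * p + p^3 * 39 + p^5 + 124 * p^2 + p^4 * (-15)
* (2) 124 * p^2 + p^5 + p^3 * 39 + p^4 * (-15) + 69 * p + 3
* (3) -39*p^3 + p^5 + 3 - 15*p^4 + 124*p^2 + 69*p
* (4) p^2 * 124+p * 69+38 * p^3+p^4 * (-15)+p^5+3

Adding the polynomials and combining like terms:
(p^4*(-15) + p^3*39 + p^5 + p^2*127 + 72*p) + (p^2*(-3) + 3 - 3*p)
= 124 * p^2 + p^5 + p^3 * 39 + p^4 * (-15) + 69 * p + 3
2) 124 * p^2 + p^5 + p^3 * 39 + p^4 * (-15) + 69 * p + 3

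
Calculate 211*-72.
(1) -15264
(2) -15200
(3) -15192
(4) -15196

211 * -72 = -15192
3) -15192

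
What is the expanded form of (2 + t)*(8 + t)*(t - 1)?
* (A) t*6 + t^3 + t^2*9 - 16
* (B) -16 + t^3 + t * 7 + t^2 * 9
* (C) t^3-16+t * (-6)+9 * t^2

Expanding (2 + t)*(8 + t)*(t - 1):
= t*6 + t^3 + t^2*9 - 16
A) t*6 + t^3 + t^2*9 - 16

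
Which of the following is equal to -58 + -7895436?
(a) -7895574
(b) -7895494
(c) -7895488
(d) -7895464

-58 + -7895436 = -7895494
b) -7895494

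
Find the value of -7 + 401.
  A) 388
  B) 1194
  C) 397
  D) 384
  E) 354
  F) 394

-7 + 401 = 394
F) 394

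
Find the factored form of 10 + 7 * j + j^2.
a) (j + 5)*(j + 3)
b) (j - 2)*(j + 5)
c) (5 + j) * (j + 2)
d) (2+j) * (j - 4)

We need to factor 10 + 7 * j + j^2.
The factored form is (5 + j) * (j + 2).
c) (5 + j) * (j + 2)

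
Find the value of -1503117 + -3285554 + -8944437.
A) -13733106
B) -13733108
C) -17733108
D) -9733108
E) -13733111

First: -1503117 + -3285554 = -4788671
Then: -4788671 + -8944437 = -13733108
B) -13733108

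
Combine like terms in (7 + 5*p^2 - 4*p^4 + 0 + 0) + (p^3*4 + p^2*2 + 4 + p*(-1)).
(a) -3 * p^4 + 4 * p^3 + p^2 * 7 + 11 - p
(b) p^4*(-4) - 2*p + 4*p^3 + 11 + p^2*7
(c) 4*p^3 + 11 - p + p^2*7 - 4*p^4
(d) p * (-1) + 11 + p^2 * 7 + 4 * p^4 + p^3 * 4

Adding the polynomials and combining like terms:
(7 + 5*p^2 - 4*p^4 + 0 + 0) + (p^3*4 + p^2*2 + 4 + p*(-1))
= 4*p^3 + 11 - p + p^2*7 - 4*p^4
c) 4*p^3 + 11 - p + p^2*7 - 4*p^4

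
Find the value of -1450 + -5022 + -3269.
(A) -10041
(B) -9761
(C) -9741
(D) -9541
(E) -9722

First: -1450 + -5022 = -6472
Then: -6472 + -3269 = -9741
C) -9741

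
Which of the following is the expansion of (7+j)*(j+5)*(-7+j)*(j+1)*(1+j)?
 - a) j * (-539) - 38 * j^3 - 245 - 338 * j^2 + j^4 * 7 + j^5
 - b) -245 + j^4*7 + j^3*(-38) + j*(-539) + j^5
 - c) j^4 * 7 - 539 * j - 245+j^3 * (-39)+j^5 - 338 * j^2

Expanding (7+j)*(j+5)*(-7+j)*(j+1)*(1+j):
= j * (-539) - 38 * j^3 - 245 - 338 * j^2 + j^4 * 7 + j^5
a) j * (-539) - 38 * j^3 - 245 - 338 * j^2 + j^4 * 7 + j^5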